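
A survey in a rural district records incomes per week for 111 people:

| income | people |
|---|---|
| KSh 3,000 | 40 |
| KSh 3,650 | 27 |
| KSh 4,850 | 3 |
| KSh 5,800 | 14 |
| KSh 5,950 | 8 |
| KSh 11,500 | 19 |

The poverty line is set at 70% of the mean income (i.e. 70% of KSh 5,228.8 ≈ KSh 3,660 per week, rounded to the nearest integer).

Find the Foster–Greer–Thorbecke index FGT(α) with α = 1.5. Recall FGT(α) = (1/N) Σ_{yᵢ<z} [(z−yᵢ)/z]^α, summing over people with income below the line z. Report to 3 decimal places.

Incomes under z: 40×KSh 3,000, 27×KSh 3,650 (q = 67 of N = 111).
Shortfall ratios: (3660−3000)/3660 = 0.1803 (×40); (3660−3650)/3660 = 0.0027 (×27).
Raised to α = 1.5: 0.07658 (×40); 0.00014 (×27).
Sum = 3.066907; FGT(1.5) = 3.066907 / 111 = 0.028.

0.028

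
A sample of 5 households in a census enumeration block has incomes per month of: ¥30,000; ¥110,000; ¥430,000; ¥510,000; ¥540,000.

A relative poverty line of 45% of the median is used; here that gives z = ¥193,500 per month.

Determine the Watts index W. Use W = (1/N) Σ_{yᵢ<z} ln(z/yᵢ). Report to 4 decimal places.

0.4858

Below the line: ¥30,000, ¥110,000 (q = 2 of N = 5).
ln(z/y) terms: ln(193500/30000) = 1.8641; ln(193500/110000) = 0.5648.
W = 2.428877 / 5 = 0.4858.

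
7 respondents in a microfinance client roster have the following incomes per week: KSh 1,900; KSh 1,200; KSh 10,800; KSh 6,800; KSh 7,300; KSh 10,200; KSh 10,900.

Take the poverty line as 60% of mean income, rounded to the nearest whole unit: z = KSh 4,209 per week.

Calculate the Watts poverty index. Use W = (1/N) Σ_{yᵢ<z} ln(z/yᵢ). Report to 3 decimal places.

Incomes under z: KSh 1,200, KSh 1,900 (q = 2 of N = 7).
ln(z/y) terms: ln(4209/1200) = 1.2549; ln(4209/1900) = 0.7954.
W = 2.050275 / 7 = 0.293.

0.293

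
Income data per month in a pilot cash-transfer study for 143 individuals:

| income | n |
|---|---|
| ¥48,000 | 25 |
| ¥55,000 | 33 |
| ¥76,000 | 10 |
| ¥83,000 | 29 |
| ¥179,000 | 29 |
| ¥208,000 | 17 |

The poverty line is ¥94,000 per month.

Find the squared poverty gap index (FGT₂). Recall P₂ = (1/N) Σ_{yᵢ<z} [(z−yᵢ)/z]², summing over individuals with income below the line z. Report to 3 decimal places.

Incomes under z: 25×¥48,000, 33×¥55,000, 10×¥76,000, 29×¥83,000 (q = 97 of N = 143).
Normalized shortfalls: (94000−48000)/94000 = 0.4894 (×25); (94000−55000)/94000 = 0.4149 (×33); (94000−76000)/94000 = 0.1915 (×10); (94000−83000)/94000 = 0.1170 (×29).
Squared: 0.2395 (×25); 0.1721 (×33); 0.0367 (×10); 0.0137 (×29).
Sum = 12.431191; P₂ = 12.431191 / 143 = 0.087.

0.087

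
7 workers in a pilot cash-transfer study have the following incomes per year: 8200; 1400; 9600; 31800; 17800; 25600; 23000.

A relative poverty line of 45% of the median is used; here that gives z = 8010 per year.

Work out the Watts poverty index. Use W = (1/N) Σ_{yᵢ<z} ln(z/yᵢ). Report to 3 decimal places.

0.249

Below z: 1400 (q = 1 of N = 7).
ln(z/y) terms: ln(8010/1400) = 1.7442.
W = 1.744219 / 7 = 0.249.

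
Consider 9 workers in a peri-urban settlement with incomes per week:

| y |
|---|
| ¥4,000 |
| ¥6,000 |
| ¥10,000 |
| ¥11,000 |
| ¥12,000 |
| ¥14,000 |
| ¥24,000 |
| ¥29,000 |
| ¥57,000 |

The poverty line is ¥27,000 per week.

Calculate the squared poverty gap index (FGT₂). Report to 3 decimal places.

0.292

Poor units: ¥4,000, ¥6,000, ¥10,000, ¥11,000, ¥12,000, ¥14,000, ¥24,000 (q = 7 of N = 9).
Relative gaps: (27000−4000)/27000 = 0.8519; (27000−6000)/27000 = 0.7778; (27000−10000)/27000 = 0.6296; (27000−11000)/27000 = 0.5926; (27000−12000)/27000 = 0.5556; (27000−14000)/27000 = 0.4815; (27000−24000)/27000 = 0.1111.
Squared: 0.7257; 0.6049; 0.3964; 0.3512; 0.3086; 0.2318; 0.0123.
Sum = 2.631001; P₂ = 2.631001 / 9 = 0.292.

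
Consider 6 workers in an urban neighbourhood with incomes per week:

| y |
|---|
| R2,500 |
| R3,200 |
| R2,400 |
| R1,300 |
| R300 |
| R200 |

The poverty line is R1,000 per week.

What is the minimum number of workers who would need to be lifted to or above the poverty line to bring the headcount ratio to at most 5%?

2 of the 6 workers are poor, so H = 2/6 = 0.333.
A headcount ratio of at most 5% allows at most ⌊0.05 × 6⌋ = 0 poor workers.
So at least 2 − 0 = 2 must be lifted.

2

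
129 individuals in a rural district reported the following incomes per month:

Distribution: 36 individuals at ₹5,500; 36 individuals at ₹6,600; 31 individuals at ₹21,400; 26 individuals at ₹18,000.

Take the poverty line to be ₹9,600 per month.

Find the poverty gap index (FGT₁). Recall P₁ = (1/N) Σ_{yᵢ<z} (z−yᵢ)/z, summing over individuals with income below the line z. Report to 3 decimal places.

Incomes under z: 36×₹5,500, 36×₹6,600 (q = 72 of N = 129).
Normalized shortfalls: (9600−5500)/9600 = 0.4271 (×36); (9600−6600)/9600 = 0.3125 (×36).
Sum of shortfalls = 26.625000; P₁ averages over all N: 26.625000 / 129 = 0.206.

0.206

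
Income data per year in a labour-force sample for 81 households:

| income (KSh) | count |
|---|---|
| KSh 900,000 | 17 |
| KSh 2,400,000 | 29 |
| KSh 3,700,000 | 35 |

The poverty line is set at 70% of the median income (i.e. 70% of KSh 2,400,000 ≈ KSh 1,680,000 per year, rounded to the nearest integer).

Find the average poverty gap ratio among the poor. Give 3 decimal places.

0.464

Below z: 17×KSh 900,000 (q = 17 of N = 81).
Relative gaps: 0.4643 (×17); sum = 7.892857.
The income-gap ratio divides by q (the poor only): 7.892857 / 17 = 0.464.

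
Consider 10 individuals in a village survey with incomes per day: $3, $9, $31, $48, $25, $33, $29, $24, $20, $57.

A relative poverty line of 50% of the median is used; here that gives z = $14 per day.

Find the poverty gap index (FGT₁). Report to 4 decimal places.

Below the line: $3, $9 (q = 2 of N = 10).
Gap ratios (z−y)/z: (14−3)/14 = 0.7857; (14−9)/14 = 0.3571.
Σ = 1.142857. Dividing by the full population N = 10 gives P₁ = 0.1143.

0.1143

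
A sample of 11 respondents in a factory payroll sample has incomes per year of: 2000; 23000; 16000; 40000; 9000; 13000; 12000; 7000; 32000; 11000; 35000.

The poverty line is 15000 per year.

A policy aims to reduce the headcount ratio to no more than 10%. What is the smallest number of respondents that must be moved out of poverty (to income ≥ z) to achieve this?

6 of the 11 respondents are poor, so H = 6/11 = 0.545.
A headcount ratio of at most 10% allows at most ⌊0.10 × 11⌋ = 1 poor respondents.
So at least 6 − 1 = 5 must be lifted.

5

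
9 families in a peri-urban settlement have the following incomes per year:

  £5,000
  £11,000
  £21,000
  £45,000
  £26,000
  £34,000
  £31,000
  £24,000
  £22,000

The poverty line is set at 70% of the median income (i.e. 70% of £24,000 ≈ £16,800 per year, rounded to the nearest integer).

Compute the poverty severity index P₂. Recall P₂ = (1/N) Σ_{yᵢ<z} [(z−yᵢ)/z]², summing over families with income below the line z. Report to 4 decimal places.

0.0681

Poor units: £5,000, £11,000 (q = 2 of N = 9).
Relative gaps: (16800−5000)/16800 = 0.7024; (16800−11000)/16800 = 0.3452.
Squared: 0.4933; 0.1192.
Sum = 0.612528; P₂ = 0.612528 / 9 = 0.0681.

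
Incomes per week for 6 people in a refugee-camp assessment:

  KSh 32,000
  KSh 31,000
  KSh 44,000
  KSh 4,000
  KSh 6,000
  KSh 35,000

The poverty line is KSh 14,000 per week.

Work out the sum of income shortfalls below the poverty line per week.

Poor units: KSh 4,000, KSh 6,000 (q = 2 of N = 6).
Individual gaps: 14000−4000 = 10000; 14000−6000 = 8000.
Aggregate gap = KSh 18,000.

KSh 18,000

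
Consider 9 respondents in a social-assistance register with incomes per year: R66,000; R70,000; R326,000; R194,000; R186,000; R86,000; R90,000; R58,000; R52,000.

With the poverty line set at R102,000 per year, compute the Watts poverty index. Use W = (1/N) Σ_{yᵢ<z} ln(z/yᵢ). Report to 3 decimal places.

Below z: R52,000, R58,000, R66,000, R70,000, R86,000, R90,000 (q = 6 of N = 9).
Log gaps: ln(102000/52000) = 0.6737; ln(102000/58000) = 0.5645; ln(102000/66000) = 0.4353; ln(102000/70000) = 0.3765; ln(102000/86000) = 0.1706; ln(102000/90000) = 0.1252.
W = 2.345843 / 9 = 0.261.

0.261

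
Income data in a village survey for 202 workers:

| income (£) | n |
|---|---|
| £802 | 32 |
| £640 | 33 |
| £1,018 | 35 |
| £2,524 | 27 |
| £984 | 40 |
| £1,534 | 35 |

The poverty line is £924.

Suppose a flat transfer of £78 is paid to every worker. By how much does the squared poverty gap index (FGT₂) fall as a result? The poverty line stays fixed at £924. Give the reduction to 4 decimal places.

0.0097

Before: below the line — 33×£640, 32×£802; squared poverty gap index (FGT₂) = 0.018195.
After the £78 transfer: below the line — 33×£718, 32×£880; squared poverty gap index (FGT₂) = 0.008479.
Reduction = 0.018195 − 0.008479 = 0.0097.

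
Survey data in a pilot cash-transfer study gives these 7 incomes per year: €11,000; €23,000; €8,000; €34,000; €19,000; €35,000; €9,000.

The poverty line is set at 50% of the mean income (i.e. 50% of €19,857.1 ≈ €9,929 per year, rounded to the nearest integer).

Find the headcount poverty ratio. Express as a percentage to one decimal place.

28.6%

2 of the 7 workers have income below €9,929.
H = 2/7 = 28.6%.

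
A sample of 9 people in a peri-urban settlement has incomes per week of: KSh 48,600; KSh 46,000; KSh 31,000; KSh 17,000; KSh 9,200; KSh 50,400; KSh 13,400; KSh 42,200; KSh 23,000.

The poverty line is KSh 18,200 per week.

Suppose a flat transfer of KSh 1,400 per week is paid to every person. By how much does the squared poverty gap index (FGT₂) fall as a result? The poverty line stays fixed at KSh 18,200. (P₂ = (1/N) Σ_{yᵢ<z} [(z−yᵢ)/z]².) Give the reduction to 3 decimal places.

0.012

Before: below the line — KSh 9,200, KSh 13,400, KSh 17,000; squared poverty gap index (FGT₂) = 0.03538.
After the KSh 1,400 transfer: below the line — KSh 10,600, KSh 14,800; squared poverty gap index (FGT₂) = 0.02325.
Reduction = 0.03538 − 0.02325 = 0.012.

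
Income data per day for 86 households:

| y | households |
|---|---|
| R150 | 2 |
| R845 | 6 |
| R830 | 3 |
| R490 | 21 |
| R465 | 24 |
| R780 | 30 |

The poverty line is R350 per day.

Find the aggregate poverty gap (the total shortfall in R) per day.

R400

Poor units: 2×R150 (q = 2 of N = 86).
Individual gaps: 2×(350−150) = 400.
Aggregate gap = R400.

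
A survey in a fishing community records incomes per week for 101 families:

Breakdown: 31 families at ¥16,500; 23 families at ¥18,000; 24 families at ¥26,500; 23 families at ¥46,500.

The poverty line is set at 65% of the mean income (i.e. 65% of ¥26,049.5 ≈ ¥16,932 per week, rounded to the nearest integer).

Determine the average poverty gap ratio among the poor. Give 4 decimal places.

Below z: 31×¥16,500 (q = 31 of N = 101).
Shortfall ratios (z−y)/z: 0.0255 (×31); sum = 0.790928.
I averages over the q = 31 poor units only: 0.790928 / 31 = 0.0255.

0.0255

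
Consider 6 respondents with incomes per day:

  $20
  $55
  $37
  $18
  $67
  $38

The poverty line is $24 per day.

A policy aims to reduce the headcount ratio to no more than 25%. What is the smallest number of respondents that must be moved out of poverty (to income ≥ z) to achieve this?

Currently q = 2 of N = 6 are below the line (H = 0.333).
A headcount ratio of at most 25% allows at most ⌊0.25 × 6⌋ = 1 poor respondents.
So at least 2 − 1 = 1 must be lifted.

1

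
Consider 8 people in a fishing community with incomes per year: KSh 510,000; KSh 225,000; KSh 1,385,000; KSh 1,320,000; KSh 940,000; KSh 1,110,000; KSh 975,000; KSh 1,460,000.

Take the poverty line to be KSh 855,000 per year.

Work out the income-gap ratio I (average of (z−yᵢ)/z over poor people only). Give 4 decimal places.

0.5702

Poor units: KSh 225,000, KSh 510,000 (q = 2 of N = 8).
Shortfall ratios (z−y)/z: 0.7368, 0.4035; sum = 1.140351.
The income-gap ratio divides by q (the poor only): 1.140351 / 2 = 0.5702.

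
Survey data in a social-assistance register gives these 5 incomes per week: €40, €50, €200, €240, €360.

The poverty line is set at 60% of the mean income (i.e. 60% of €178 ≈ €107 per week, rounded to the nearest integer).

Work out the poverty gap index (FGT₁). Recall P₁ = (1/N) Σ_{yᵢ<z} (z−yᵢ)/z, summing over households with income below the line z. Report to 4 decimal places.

0.2318

Poor units: €40, €50 (q = 2 of N = 5).
Relative gaps: (107−40)/107 = 0.6262; (107−50)/107 = 0.5327.
Σ = 1.158879. Dividing by the full population N = 5 gives P₁ = 0.2318.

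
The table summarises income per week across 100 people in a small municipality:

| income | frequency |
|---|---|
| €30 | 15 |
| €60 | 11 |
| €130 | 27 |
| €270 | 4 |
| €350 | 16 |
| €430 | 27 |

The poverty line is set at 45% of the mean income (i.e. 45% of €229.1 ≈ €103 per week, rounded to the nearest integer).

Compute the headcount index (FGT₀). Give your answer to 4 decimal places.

0.2600

26 of the 100 people have income below €103.
H = 26/100 = 0.2600.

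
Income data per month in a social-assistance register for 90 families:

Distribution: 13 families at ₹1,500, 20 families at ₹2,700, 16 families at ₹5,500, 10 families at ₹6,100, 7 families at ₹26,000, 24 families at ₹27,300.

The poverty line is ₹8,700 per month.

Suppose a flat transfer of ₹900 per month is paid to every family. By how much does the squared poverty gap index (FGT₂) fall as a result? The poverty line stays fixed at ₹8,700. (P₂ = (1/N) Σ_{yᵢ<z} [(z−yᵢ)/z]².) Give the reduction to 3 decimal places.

0.070

Before: below the line — 13×₹1,500, 20×₹2,700, 16×₹5,500, 10×₹6,100; squared poverty gap index (FGT₂) = 0.23860.
After the ₹900 transfer: below the line — 13×₹2,400, 20×₹3,600, 16×₹6,400, 10×₹7,000; squared poverty gap index (FGT₂) = 0.16877.
Reduction = 0.23860 − 0.16877 = 0.070.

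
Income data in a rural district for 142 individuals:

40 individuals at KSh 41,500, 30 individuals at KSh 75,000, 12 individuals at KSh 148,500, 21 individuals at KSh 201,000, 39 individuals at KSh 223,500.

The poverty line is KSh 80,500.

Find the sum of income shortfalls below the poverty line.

KSh 1,725,000

Below z: 40×KSh 41,500, 30×KSh 75,000 (q = 70 of N = 142).
Individual gaps: 40×(80500−41500) = 1560000; 30×(80500−75000) = 165000.
Aggregate gap = KSh 1,725,000.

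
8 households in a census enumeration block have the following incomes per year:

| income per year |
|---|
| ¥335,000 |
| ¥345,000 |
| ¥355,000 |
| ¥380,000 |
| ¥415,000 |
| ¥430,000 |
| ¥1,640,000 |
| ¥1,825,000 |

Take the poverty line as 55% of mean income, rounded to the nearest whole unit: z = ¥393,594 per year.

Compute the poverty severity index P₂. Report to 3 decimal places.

0.006

Below the line: ¥335,000, ¥345,000, ¥355,000, ¥380,000 (q = 4 of N = 8).
Shortfall ratios: (393594−335000)/393594 = 0.1489; (393594−345000)/393594 = 0.1235; (393594−355000)/393594 = 0.0981; (393594−380000)/393594 = 0.0345.
Squared: 0.0222; 0.0152; 0.0096; 0.0012.
Sum = 0.048213; P₂ = 0.048213 / 8 = 0.006.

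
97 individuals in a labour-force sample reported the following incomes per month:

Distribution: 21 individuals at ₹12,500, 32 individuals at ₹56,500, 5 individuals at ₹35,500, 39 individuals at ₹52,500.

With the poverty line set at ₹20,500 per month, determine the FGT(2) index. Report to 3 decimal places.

0.033

Incomes under z: 21×₹12,500 (q = 21 of N = 97).
Shortfall ratios: (20500−12500)/20500 = 0.3902 (×21).
Squared: 0.1523 (×21).
Sum = 3.198096; P₂ = 3.198096 / 97 = 0.033.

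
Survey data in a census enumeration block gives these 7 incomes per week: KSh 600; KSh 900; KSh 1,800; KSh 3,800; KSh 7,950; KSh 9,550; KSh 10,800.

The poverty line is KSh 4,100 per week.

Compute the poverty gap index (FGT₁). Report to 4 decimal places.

Incomes under z: KSh 600, KSh 900, KSh 1,800, KSh 3,800 (q = 4 of N = 7).
Gap ratios (z−y)/z: (4100−600)/4100 = 0.8537; (4100−900)/4100 = 0.7805; (4100−1800)/4100 = 0.5610; (4100−3800)/4100 = 0.0732.
Sum of shortfalls = 2.268293; P₁ averages over all N: 2.268293 / 7 = 0.3240.

0.3240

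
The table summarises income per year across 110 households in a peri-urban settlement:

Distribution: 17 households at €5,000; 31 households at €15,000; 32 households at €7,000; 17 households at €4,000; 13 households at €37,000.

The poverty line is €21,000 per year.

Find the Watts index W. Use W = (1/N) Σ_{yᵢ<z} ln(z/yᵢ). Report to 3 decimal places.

Poor units: 17×€4,000, 17×€5,000, 32×€7,000, 31×€15,000 (q = 97 of N = 110).
Log gaps: ln(21000/4000) = 1.6582 (×17); ln(21000/5000) = 1.4351 (×17); ln(21000/7000) = 1.0986 (×32); ln(21000/15000) = 0.3365 (×31).
W = 98.172547 / 110 = 0.892.

0.892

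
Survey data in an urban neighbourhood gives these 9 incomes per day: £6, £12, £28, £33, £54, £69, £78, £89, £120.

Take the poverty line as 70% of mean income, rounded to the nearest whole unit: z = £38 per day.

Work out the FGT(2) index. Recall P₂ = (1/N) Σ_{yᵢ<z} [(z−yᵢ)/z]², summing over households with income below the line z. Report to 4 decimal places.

Below the line: £6, £12, £28, £33 (q = 4 of N = 9).
Gap ratios (z−y)/z: (38−6)/38 = 0.8421; (38−12)/38 = 0.6842; (38−28)/38 = 0.2632; (38−33)/38 = 0.1316.
Squared: 0.7091; 0.4681; 0.0693; 0.0173.
Sum = 1.263850; P₂ = 1.263850 / 9 = 0.1404.

0.1404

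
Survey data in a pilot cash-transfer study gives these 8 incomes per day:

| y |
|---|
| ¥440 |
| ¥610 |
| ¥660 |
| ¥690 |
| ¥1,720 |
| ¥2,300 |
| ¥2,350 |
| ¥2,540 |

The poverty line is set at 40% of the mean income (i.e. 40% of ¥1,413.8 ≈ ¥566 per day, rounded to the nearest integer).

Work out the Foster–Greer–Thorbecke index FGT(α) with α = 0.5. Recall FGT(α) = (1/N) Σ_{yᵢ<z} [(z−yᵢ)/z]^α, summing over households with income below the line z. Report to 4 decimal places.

Poor units: ¥440 (q = 1 of N = 8).
Gap ratios (z−y)/z: (566−440)/566 = 0.2226.
Raised to α = 0.5: 0.47182.
Sum = 0.471821; FGT(0.5) = 0.471821 / 8 = 0.0590.

0.0590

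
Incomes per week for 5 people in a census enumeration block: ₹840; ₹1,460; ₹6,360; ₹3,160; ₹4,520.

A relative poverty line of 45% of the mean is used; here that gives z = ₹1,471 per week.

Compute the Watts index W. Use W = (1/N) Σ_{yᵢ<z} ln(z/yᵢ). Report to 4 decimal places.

Below the line: ₹840, ₹1,460 (q = 2 of N = 5).
ln(z/y) terms: ln(1471/840) = 0.5603; ln(1471/1460) = 0.0075.
W = 0.567802 / 5 = 0.1136.

0.1136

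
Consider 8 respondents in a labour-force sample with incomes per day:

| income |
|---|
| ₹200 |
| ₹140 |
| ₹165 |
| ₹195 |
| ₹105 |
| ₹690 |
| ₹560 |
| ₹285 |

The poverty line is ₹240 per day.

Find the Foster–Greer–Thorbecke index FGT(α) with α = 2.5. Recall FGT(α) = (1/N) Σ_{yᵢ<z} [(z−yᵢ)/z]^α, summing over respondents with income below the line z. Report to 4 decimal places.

Incomes under z: ₹105, ₹140, ₹165, ₹195, ₹200 (q = 5 of N = 8).
Gap ratios (z−y)/z: (240−105)/240 = 0.5625; (240−140)/240 = 0.4167; (240−165)/240 = 0.3125; (240−195)/240 = 0.1875; (240−200)/240 = 0.1667.
Raised to α = 2.5: 0.23730; 0.11207; 0.05459; 0.01522; 0.01134.
Sum = 0.430525; FGT(2.5) = 0.430525 / 8 = 0.0538.

0.0538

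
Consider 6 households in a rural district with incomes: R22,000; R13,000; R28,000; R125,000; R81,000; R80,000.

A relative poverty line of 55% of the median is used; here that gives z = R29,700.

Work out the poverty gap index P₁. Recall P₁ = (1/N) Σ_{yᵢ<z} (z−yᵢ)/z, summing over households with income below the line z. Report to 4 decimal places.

0.1465

Poor units: R13,000, R22,000, R28,000 (q = 3 of N = 6).
Normalized shortfalls: (29700−13000)/29700 = 0.5623; (29700−22000)/29700 = 0.2593; (29700−28000)/29700 = 0.0572.
Sum of shortfalls = 0.878788; P₁ averages over all N: 0.878788 / 6 = 0.1465.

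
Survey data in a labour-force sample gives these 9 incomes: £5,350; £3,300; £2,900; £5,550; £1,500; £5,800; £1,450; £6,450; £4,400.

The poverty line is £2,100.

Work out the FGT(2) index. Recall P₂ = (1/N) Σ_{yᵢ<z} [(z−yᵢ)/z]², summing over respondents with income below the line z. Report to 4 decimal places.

Incomes under z: £1,450, £1,500 (q = 2 of N = 9).
Shortfall ratios: (2100−1450)/2100 = 0.3095; (2100−1500)/2100 = 0.2857.
Squared: 0.0958; 0.0816.
Sum = 0.177438; P₂ = 0.177438 / 9 = 0.0197.

0.0197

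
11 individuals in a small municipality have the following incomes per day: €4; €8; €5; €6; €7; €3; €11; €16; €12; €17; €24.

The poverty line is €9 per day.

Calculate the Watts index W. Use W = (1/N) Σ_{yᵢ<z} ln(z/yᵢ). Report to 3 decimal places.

0.297

Poor units: €3, €4, €5, €6, €7, €8 (q = 6 of N = 11).
Log gaps: ln(9/3) = 1.0986; ln(9/4) = 0.8109; ln(9/5) = 0.5878; ln(9/6) = 0.4055; ln(9/7) = 0.2513; ln(9/8) = 0.1178.
W = 3.271892 / 11 = 0.297.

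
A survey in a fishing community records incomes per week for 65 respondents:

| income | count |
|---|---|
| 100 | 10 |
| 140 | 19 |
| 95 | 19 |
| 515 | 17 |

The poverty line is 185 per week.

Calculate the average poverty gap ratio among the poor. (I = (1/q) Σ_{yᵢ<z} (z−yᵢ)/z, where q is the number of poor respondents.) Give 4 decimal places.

Poor units: 19×95, 10×100, 19×140 (q = 48 of N = 65).
Shortfall ratios (z−y)/z: 0.4865 (×19), 0.4595 (×10), 0.2432 (×19); sum = 18.459459.
I averages over the q = 48 poor units only: 18.459459 / 48 = 0.3846.

0.3846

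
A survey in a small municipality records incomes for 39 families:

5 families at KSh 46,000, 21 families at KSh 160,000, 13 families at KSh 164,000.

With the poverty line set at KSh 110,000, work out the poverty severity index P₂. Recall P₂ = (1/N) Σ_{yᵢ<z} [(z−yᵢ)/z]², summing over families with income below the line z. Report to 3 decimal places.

Below the line: 5×KSh 46,000 (q = 5 of N = 39).
Shortfall ratios: (110000−46000)/110000 = 0.5818 (×5).
Squared: 0.3385 (×5).
Sum = 1.692562; P₂ = 1.692562 / 39 = 0.043.

0.043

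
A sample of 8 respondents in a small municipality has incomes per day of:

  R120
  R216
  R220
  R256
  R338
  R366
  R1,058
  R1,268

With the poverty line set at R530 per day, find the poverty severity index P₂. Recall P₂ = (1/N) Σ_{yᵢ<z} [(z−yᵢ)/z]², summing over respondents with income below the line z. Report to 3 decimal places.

0.223

Incomes under z: R120, R216, R220, R256, R338, R366 (q = 6 of N = 8).
Shortfall ratios: (530−120)/530 = 0.7736; (530−216)/530 = 0.5925; (530−220)/530 = 0.5849; (530−256)/530 = 0.5170; (530−338)/530 = 0.3623; (530−366)/530 = 0.3094.
Squared: 0.5984; 0.3510; 0.3421; 0.2673; 0.1312; 0.0957.
Sum = 1.785803; P₂ = 1.785803 / 8 = 0.223.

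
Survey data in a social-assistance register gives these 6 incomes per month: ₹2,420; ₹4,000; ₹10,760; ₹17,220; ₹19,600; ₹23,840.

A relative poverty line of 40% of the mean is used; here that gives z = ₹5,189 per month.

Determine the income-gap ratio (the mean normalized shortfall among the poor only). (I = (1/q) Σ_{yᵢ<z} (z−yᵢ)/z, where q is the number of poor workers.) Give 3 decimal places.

Incomes under z: ₹2,420, ₹4,000 (q = 2 of N = 6).
Relative gaps: 0.5336, 0.2291; sum = 0.762767.
I averages over the q = 2 poor units only: 0.762767 / 2 = 0.381.

0.381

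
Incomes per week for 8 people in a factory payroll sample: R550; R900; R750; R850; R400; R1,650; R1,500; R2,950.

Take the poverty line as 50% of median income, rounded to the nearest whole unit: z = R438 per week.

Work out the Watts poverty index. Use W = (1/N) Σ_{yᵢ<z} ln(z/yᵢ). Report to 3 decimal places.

0.011

Below z: R400 (q = 1 of N = 8).
Log shortfalls: ln(438/400) = 0.0908.
W = 0.090754 / 8 = 0.011.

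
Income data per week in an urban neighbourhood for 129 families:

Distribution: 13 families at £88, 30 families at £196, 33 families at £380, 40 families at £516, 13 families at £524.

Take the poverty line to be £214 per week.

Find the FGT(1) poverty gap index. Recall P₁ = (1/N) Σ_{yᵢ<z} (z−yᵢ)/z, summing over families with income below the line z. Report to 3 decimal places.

Below the line: 13×£88, 30×£196 (q = 43 of N = 129).
Relative gaps: (214−88)/214 = 0.5888 (×13); (214−196)/214 = 0.0841 (×30).
Σ = 10.177570. Dividing by the full population N = 129 gives P₁ = 0.079.

0.079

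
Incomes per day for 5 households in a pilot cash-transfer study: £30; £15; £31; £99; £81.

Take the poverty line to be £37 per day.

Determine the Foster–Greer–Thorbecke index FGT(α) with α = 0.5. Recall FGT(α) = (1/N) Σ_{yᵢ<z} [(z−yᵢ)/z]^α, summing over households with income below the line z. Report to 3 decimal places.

Below z: £15, £30, £31 (q = 3 of N = 5).
Normalized shortfalls: (37−15)/37 = 0.5946; (37−30)/37 = 0.1892; (37−31)/37 = 0.1622.
Raised to α = 0.5: 0.77110; 0.43496; 0.40269.
Sum = 1.608752; FGT(0.5) = 1.608752 / 5 = 0.322.

0.322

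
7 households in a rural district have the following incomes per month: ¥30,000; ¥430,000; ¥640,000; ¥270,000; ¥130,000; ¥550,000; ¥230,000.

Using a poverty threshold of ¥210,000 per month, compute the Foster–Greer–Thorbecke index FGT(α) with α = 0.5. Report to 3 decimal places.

Poor units: ¥30,000, ¥130,000 (q = 2 of N = 7).
Normalized shortfalls: (210000−30000)/210000 = 0.8571; (210000−130000)/210000 = 0.3810.
Raised to α = 0.5: 0.92582; 0.61721.
Sum = 1.543033; FGT(0.5) = 1.543033 / 7 = 0.220.

0.220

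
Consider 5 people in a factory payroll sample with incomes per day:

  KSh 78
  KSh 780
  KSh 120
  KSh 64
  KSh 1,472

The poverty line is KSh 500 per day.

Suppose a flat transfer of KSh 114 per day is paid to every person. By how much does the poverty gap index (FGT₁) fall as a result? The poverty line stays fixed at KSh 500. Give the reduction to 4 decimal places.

0.1368

Before: below the line — KSh 64, KSh 78, KSh 120; poverty gap index (FGT₁) = 0.495200.
After the KSh 114 transfer: below the line — KSh 178, KSh 192, KSh 234; poverty gap index (FGT₁) = 0.358400.
Reduction = 0.495200 − 0.358400 = 0.1368.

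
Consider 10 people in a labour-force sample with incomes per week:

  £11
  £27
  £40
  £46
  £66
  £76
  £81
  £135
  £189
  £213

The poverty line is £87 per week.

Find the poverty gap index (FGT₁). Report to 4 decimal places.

0.3011

Below z: £11, £27, £40, £46, £66, £76, £81 (q = 7 of N = 10).
Gap ratios (z−y)/z: (87−11)/87 = 0.8736; (87−27)/87 = 0.6897; (87−40)/87 = 0.5402; (87−46)/87 = 0.4713; (87−66)/87 = 0.2414; (87−76)/87 = 0.1264; (87−81)/87 = 0.0690.
Σ = 3.011494. Dividing by the full population N = 10 gives P₁ = 0.3011.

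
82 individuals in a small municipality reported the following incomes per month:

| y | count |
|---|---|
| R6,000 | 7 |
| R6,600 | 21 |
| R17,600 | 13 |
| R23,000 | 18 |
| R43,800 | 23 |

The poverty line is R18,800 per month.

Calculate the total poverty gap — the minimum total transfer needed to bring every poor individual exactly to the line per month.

R361,400

Below the line: 7×R6,000, 21×R6,600, 13×R17,600 (q = 41 of N = 82).
Individual gaps: 7×(18800−6000) = 89600; 21×(18800−6600) = 256200; 13×(18800−17600) = 15600.
Aggregate gap = R361,400.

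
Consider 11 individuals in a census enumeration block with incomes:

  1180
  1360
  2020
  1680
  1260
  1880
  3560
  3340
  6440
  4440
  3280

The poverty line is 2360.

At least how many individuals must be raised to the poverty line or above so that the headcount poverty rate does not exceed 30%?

Currently q = 6 of N = 11 are below the line (H = 0.545).
A headcount ratio of at most 30% allows at most ⌊0.30 × 11⌋ = 3 poor individuals.
So at least 6 − 3 = 3 must be lifted.

3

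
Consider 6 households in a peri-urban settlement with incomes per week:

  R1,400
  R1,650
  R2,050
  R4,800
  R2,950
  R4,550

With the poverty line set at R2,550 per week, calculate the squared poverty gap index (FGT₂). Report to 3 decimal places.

Incomes under z: R1,400, R1,650, R2,050 (q = 3 of N = 6).
Shortfall ratios: (2550−1400)/2550 = 0.4510; (2550−1650)/2550 = 0.3529; (2550−2050)/2550 = 0.1961.
Squared: 0.2034; 0.1246; 0.0384.
Sum = 0.366398; P₂ = 0.366398 / 6 = 0.061.

0.061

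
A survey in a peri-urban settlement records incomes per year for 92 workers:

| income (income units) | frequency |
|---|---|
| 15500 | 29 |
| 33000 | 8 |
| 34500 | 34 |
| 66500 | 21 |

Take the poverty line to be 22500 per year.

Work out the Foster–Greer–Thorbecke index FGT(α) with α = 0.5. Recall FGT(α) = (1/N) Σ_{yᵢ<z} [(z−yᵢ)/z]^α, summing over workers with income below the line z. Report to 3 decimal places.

Poor units: 29×15500 (q = 29 of N = 92).
Normalized shortfalls: (22500−15500)/22500 = 0.3111 (×29).
Raised to α = 0.5: 0.55777 (×29).
Sum = 16.175427; FGT(0.5) = 16.175427 / 92 = 0.176.

0.176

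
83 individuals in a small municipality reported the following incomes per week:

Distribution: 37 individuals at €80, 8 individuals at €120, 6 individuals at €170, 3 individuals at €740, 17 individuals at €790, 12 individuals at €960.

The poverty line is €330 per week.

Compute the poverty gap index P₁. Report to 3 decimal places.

0.434

Below z: 37×€80, 8×€120, 6×€170 (q = 51 of N = 83).
Relative gaps: (330−80)/330 = 0.7576 (×37); (330−120)/330 = 0.6364 (×8); (330−170)/330 = 0.4848 (×6).
Σ = 36.030303. Dividing by the full population N = 83 gives P₁ = 0.434.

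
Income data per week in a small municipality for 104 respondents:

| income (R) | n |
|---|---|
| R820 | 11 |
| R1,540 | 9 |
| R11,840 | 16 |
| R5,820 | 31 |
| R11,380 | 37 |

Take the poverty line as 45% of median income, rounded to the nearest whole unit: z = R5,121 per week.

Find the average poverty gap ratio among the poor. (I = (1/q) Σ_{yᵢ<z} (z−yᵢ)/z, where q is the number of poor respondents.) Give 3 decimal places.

Poor units: 11×R820, 9×R1,540 (q = 20 of N = 104).
Shortfall ratios (z−y)/z: 0.8399 (×11), 0.6993 (×9); sum = 15.532123.
I averages over the q = 20 poor units only: 15.532123 / 20 = 0.777.

0.777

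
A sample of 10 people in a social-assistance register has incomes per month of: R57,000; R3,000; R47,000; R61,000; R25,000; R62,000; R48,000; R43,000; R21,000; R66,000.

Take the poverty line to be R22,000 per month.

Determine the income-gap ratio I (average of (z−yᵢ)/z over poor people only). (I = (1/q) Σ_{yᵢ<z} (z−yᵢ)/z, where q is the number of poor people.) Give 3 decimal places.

0.455

Below z: R3,000, R21,000 (q = 2 of N = 10).
Shortfall ratios (z−y)/z: 0.8636, 0.0455; sum = 0.909091.
I averages over the q = 2 poor units only: 0.909091 / 2 = 0.455.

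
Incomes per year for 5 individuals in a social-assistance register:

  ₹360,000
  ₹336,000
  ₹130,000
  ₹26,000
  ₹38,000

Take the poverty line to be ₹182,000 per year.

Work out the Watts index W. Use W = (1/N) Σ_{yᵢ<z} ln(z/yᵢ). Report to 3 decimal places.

0.770

Below the line: ₹26,000, ₹38,000, ₹130,000 (q = 3 of N = 5).
ln(z/y) terms: ln(182000/26000) = 1.9459; ln(182000/38000) = 1.5664; ln(182000/130000) = 0.3365.
W = 3.848803 / 5 = 0.770.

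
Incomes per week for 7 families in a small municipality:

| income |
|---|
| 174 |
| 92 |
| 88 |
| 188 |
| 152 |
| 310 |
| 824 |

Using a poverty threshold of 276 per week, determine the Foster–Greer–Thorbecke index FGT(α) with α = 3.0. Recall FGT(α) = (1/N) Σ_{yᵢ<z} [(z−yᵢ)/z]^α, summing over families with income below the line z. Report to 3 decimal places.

0.112

Poor units: 88, 92, 152, 174, 188 (q = 5 of N = 7).
Gap ratios (z−y)/z: (276−88)/276 = 0.6812; (276−92)/276 = 0.6667; (276−152)/276 = 0.4493; (276−174)/276 = 0.3696; (276−188)/276 = 0.3188.
Raised to α = 3.0: 0.31604; 0.29630; 0.09069; 0.05047; 0.03241.
Sum = 0.785913; FGT(3.0) = 0.785913 / 7 = 0.112.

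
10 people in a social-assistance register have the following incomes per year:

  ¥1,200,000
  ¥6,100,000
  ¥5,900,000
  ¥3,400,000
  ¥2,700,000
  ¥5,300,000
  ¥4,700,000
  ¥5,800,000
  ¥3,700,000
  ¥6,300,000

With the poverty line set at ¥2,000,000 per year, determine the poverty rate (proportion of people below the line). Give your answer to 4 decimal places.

0.1000

1 of the 10 people have income below ¥2,000,000.
H = 1/10 = 0.1000.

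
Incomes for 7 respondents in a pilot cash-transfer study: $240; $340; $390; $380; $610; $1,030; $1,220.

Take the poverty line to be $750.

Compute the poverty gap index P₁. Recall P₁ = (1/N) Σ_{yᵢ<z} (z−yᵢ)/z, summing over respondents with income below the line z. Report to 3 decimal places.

Poor units: $240, $340, $380, $390, $610 (q = 5 of N = 7).
Normalized shortfalls: (750−240)/750 = 0.6800; (750−340)/750 = 0.5467; (750−380)/750 = 0.4933; (750−390)/750 = 0.4800; (750−610)/750 = 0.1867.
Σ = 2.386667. Dividing by the full population N = 7 gives P₁ = 0.341.

0.341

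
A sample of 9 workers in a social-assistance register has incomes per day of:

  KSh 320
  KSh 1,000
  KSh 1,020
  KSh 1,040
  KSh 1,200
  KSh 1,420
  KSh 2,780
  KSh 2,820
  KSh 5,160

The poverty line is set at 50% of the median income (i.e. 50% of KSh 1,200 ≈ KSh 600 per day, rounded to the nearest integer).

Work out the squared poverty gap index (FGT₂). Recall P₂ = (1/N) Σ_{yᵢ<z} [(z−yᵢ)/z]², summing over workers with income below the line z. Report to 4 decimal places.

0.0242

Below the line: KSh 320 (q = 1 of N = 9).
Normalized shortfalls: (600−320)/600 = 0.4667.
Squared: 0.2178.
Sum = 0.217778; P₂ = 0.217778 / 9 = 0.0242.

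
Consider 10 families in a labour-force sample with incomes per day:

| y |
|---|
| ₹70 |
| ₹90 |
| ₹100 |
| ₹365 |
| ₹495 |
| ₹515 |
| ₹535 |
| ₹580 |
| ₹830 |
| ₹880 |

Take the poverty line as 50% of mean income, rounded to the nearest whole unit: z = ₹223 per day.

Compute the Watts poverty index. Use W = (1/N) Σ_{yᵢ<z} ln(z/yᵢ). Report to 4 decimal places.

Below the line: ₹70, ₹90, ₹100 (q = 3 of N = 10).
ln(z/y) terms: ln(223/70) = 1.1587; ln(223/90) = 0.9074; ln(223/100) = 0.8020.
W = 2.868040 / 10 = 0.2868.

0.2868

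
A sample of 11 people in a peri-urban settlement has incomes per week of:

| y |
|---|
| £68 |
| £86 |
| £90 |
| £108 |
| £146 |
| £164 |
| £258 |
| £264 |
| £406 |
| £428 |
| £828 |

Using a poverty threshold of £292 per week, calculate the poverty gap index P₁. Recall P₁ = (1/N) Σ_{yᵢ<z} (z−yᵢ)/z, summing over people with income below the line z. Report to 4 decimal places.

0.3587

Poor units: £68, £86, £90, £108, £146, £164, £258, £264 (q = 8 of N = 11).
Shortfall ratios: (292−68)/292 = 0.7671; (292−86)/292 = 0.7055; (292−90)/292 = 0.6918; (292−108)/292 = 0.6301; (292−146)/292 = 0.5000; (292−164)/292 = 0.4384; (292−258)/292 = 0.1164; (292−264)/292 = 0.0959.
Σ = 3.945205. Dividing by the full population N = 11 gives P₁ = 0.3587.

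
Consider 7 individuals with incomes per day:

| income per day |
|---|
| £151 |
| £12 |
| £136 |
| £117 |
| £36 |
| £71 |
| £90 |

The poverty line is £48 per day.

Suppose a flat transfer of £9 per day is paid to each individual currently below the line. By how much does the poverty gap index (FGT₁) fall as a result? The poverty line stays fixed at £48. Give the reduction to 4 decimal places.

Before: below the line — £12, £36; poverty gap index (FGT₁) = 0.142857.
After the £9 transfer: below the line — £21, £45; poverty gap index (FGT₁) = 0.089286.
Reduction = 0.142857 − 0.089286 = 0.0536.

0.0536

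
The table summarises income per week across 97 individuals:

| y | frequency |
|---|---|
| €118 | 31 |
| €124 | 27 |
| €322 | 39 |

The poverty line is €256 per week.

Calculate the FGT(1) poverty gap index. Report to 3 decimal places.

0.316

Poor units: 31×€118, 27×€124 (q = 58 of N = 97).
Relative gaps: (256−118)/256 = 0.5391 (×31); (256−124)/256 = 0.5156 (×27).
Σ = 30.632812. Dividing by the full population N = 97 gives P₁ = 0.316.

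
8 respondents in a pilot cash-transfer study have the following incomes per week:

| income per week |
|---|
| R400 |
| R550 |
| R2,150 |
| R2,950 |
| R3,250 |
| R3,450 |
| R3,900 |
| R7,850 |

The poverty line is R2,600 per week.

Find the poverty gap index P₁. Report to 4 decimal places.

Below the line: R400, R550, R2,150 (q = 3 of N = 8).
Relative gaps: (2600−400)/2600 = 0.8462; (2600−550)/2600 = 0.7885; (2600−2150)/2600 = 0.1731.
Sum of shortfalls = 1.807692; P₁ averages over all N: 1.807692 / 8 = 0.2260.

0.2260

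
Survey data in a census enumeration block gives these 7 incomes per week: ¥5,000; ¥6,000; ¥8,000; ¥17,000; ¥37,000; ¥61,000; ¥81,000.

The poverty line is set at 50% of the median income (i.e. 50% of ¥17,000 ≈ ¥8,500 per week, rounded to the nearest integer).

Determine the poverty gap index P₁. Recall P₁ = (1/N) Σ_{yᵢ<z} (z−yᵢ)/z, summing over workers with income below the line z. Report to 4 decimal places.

0.1092

Below z: ¥5,000, ¥6,000, ¥8,000 (q = 3 of N = 7).
Relative gaps: (8500−5000)/8500 = 0.4118; (8500−6000)/8500 = 0.2941; (8500−8000)/8500 = 0.0588.
Sum of shortfalls = 0.764706; P₁ averages over all N: 0.764706 / 7 = 0.1092.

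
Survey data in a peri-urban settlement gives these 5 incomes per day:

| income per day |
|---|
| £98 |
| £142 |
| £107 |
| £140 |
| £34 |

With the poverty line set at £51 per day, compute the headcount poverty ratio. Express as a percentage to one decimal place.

20.0%

1 of the 5 families have income below £51.
H = 1/5 = 20.0%.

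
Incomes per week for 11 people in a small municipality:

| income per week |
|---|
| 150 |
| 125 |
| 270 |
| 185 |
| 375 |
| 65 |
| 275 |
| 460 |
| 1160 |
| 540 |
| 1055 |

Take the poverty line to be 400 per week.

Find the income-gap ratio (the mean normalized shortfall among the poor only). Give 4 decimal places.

Below z: 65, 125, 150, 185, 270, 275, 375 (q = 7 of N = 11).
Relative gaps: 0.8375, 0.6875, 0.6250, 0.5375, 0.3250, 0.3125, 0.0625; sum = 3.387500.
I averages over the q = 7 poor units only: 3.387500 / 7 = 0.4839.

0.4839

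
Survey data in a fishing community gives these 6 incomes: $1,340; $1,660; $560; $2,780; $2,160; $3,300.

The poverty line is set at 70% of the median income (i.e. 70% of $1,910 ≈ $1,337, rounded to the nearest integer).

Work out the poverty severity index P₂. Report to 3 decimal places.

0.056

Below the line: $560 (q = 1 of N = 6).
Normalized shortfalls: (1337−560)/1337 = 0.5812.
Squared: 0.3377.
Sum = 0.337737; P₂ = 0.337737 / 6 = 0.056.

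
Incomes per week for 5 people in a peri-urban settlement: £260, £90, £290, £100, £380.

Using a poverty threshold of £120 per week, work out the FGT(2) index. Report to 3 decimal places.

Poor units: £90, £100 (q = 2 of N = 5).
Gap ratios (z−y)/z: (120−90)/120 = 0.2500; (120−100)/120 = 0.1667.
Squared: 0.0625; 0.0278.
Sum = 0.090278; P₂ = 0.090278 / 5 = 0.018.

0.018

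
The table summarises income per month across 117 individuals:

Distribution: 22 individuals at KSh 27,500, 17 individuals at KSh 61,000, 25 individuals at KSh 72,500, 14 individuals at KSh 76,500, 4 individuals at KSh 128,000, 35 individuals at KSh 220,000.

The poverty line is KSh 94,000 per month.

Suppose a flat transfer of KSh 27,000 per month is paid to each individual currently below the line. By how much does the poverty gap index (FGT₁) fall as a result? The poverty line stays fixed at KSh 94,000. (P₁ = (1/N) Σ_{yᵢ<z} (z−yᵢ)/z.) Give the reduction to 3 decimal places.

Before: below the line — 22×KSh 27,500, 17×KSh 61,000, 25×KSh 72,500, 14×KSh 76,500; poverty gap index (FGT₁) = 0.25518.
After the KSh 27,000 transfer: below the line — 22×KSh 54,500, 17×KSh 88,000; poverty gap index (FGT₁) = 0.08829.
Reduction = 0.25518 − 0.08829 = 0.167.

0.167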